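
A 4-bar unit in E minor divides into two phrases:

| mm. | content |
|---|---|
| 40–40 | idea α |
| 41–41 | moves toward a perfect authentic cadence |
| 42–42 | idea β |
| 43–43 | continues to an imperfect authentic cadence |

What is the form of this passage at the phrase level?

phrase group

The second phrase closes with an imperfect authentic cadence, which is not stronger than the first phrase's perfect authentic cadence; without a weak→strong cadential pair there is no antecedent–consequent relationship, so this is a phrase group rather than a period.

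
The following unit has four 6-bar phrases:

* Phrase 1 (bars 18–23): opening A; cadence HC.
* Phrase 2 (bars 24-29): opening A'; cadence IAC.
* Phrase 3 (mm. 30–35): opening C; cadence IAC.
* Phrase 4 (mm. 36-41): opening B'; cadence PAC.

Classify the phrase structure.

contrasting double period

Four phrases in two halves: the first half (mm. 18-29) ends with an imperfect authentic cadence, the second (measures 30–41) with a perfect authentic cadence — a large antecedent–consequent pair, i.e. a double period.
Phrase 3 begins with different material from phrase 1, making it contrasting.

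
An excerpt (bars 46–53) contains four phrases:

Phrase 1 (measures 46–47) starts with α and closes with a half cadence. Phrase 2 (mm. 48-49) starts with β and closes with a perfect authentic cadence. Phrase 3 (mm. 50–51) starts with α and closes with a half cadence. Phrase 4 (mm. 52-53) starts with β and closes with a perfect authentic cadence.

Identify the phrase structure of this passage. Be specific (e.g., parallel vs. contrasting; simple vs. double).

repeated period

The cadence pattern HC–PAC–HC–PAC is weak–strong twice, and phrases 3–4 restate phrases 1–2: a period heard twice, not a double period (which would end weakly at phrase 2).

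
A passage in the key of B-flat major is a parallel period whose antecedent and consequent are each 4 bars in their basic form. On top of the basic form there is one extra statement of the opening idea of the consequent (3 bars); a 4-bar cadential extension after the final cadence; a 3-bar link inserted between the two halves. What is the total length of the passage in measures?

18 measures

Basic parallel period: 4 + 4 = 8 bars.
8 (basic form) + 3 (extra statement) + 4 (cadential extension) + 3 (link) = 18.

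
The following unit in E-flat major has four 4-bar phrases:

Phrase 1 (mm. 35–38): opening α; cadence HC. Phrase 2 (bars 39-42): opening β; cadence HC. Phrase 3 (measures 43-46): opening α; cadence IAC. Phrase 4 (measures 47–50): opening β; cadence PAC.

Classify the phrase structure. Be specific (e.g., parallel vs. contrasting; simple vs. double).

Four phrases in two halves: the first half (mm. 35–42) ends with a half cadence, the second (measures 43-50) with a perfect authentic cadence — a large antecedent–consequent pair, i.e. a double period.
Phrase 3 begins with the same material as phrase 1, making it parallel.

parallel double period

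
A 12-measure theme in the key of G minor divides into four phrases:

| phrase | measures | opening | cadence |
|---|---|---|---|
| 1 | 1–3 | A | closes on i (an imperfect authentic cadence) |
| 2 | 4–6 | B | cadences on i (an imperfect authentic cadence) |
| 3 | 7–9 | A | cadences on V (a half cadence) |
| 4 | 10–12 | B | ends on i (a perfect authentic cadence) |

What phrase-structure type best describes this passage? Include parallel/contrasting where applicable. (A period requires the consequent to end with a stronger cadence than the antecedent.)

parallel double period

Four phrases in two halves: the first half (bars 1-6) ends with an imperfect authentic cadence, the second (mm. 7-12) with a perfect authentic cadence — a large antecedent–consequent pair, i.e. a double period.
Phrase 3 begins with the same material as phrase 1, making it parallel.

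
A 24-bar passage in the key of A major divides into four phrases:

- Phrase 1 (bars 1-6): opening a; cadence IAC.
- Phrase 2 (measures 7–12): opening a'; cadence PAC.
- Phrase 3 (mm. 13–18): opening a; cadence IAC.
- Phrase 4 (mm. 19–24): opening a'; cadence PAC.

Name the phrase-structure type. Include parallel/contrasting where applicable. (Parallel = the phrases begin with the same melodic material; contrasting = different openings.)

repeated period

The cadence pattern IAC–PAC–IAC–PAC is weak–strong twice, and phrases 3–4 restate phrases 1–2: a period heard twice, not a double period (which would end weakly at phrase 2).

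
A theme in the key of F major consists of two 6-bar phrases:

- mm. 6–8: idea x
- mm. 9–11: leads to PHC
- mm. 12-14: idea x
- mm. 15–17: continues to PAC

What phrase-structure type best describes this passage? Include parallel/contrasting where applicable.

parallel period

Phrase 1 ends with a Phrygian half cadence (weaker) and phrase 2 with a perfect authentic cadence (stronger): antecedent + consequent = a period.
The two phrases open with the same material (x / x), so the period is parallel.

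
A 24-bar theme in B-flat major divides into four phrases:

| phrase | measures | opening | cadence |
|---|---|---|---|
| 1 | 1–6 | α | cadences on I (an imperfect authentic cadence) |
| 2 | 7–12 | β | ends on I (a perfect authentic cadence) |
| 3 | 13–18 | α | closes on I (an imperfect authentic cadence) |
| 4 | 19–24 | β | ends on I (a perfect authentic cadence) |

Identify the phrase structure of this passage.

repeated period

The cadence pattern IAC–PAC–IAC–PAC is weak–strong twice, and phrases 3–4 restate phrases 1–2: a period heard twice, not a double period (which would end weakly at phrase 2).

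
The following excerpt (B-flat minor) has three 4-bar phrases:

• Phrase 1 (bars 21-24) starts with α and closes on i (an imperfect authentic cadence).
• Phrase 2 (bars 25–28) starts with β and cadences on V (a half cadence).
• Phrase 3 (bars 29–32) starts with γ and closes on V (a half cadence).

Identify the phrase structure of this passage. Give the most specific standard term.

phrase group

The final phrase closes with a half cadence, which is not stronger than the preceding half cadence; the 3 phrases lack an overall antecedent–consequent design and so form a phrase group.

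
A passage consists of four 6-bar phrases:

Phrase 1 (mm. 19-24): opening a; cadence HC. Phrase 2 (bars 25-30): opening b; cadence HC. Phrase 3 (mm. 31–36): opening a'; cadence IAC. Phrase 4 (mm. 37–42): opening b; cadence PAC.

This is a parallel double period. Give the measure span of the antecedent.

In a double period the first pair of phrases (ending half cadence) is the large antecedent and the second pair (ending perfect authentic cadence) is the large consequent; the antecedent is measures 19–30.

measures 19–30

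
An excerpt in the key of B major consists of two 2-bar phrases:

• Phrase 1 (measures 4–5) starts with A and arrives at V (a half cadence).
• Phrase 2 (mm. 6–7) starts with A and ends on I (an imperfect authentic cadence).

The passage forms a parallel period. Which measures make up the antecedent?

The phrase ending with the weaker cadence (half cadence) is the antecedent; the one ending more conclusively (imperfect authentic cadence) is the consequent. The antecedent is measures 4–5.

measures 4–5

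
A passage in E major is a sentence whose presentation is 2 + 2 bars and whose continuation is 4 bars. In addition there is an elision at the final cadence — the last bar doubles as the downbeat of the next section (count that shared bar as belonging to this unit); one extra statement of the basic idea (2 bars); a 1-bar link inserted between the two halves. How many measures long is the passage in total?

Basic sentence: 2 + 2 + 4 = 8 bars.
8 (basic form) + 2 (extra statement) + 1 (link) = 11.
The elision shares a bar with the next section but does not change this unit's count.

11 measures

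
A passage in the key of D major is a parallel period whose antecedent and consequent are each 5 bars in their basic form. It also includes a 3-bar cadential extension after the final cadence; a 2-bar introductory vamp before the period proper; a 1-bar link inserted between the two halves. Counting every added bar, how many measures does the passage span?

Basic parallel period: 5 + 5 = 10 bars.
10 (basic form) + 3 (cadential extension) + 2 (introduction) + 1 (link) = 16.

16 measures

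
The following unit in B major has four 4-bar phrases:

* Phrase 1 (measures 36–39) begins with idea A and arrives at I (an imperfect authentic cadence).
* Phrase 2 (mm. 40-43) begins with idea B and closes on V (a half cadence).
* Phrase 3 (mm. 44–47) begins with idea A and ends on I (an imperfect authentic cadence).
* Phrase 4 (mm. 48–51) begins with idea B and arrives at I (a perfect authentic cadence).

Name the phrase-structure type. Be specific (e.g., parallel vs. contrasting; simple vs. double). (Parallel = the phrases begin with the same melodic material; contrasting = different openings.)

parallel double period

Four phrases in two halves: the first half (mm. 36–43) ends with a half cadence, the second (mm. 44–51) with a perfect authentic cadence — a large antecedent–consequent pair, i.e. a double period.
Phrase 3 begins with the same material as phrase 1, making it parallel.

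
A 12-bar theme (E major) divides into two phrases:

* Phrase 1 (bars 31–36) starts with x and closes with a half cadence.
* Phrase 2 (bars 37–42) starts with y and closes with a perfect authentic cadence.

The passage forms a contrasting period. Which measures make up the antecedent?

measures 31–36

The antecedent is the phrase ending with the weaker cadence (half cadence, phrase 1) and the consequent the one ending more conclusively (perfect authentic cadence, phrase 2); the antecedent is bars 31–36.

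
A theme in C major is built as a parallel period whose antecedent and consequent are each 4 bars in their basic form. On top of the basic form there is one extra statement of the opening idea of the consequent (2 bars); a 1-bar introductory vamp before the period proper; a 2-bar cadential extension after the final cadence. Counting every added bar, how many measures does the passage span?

13 measures

Basic parallel period: 4 + 4 = 8 bars.
8 (basic form) + 2 (extra statement) + 1 (introduction) + 2 (cadential extension) = 13.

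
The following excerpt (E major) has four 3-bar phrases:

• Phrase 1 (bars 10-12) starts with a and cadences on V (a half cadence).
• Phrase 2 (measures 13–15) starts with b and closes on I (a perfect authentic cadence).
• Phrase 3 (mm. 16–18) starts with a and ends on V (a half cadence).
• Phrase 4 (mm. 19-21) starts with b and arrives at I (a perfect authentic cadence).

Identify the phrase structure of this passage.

The cadence pattern HC–PAC–HC–PAC is weak–strong twice, and phrases 3–4 restate phrases 1–2: a period heard twice, not a double period (which would end weakly at phrase 2).

repeated period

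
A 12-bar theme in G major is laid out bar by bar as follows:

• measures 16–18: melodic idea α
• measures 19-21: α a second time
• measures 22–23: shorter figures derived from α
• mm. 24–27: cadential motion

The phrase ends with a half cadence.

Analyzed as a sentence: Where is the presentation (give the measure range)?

The presentation of a sentence is the basic idea (bars 16–18) plus its repetition (measures 19-21); the presentation is therefore mm. 16–21.

measures 16–21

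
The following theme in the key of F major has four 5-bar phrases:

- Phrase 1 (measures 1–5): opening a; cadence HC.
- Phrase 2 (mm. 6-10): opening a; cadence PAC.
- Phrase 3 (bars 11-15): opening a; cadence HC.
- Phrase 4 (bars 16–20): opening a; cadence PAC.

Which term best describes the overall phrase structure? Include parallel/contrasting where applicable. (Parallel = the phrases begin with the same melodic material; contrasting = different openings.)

The cadence pattern HC–PAC–HC–PAC is weak–strong twice, and phrases 3–4 restate phrases 1–2: a period heard twice, not a double period (which would end weakly at phrase 2).

repeated period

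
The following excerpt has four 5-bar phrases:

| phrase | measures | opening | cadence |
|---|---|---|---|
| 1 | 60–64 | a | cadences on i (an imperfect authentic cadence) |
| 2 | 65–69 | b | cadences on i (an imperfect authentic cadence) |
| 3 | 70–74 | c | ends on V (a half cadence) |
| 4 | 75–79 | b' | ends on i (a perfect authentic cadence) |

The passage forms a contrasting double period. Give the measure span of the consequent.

measures 70–79

In a double period the first pair of phrases (ending imperfect authentic cadence) is the large antecedent and the second pair (ending perfect authentic cadence) is the large consequent; the consequent is measures 70–79.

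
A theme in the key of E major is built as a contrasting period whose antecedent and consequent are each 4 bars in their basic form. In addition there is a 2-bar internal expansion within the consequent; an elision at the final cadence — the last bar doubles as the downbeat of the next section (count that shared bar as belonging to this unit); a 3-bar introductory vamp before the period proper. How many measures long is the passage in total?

Basic contrasting period: 4 + 4 = 8 bars.
8 (basic form) + 2 (internal expansion) + 3 (introduction) = 13.
The elision shares a bar with the next section but does not change this unit's count.

13 measures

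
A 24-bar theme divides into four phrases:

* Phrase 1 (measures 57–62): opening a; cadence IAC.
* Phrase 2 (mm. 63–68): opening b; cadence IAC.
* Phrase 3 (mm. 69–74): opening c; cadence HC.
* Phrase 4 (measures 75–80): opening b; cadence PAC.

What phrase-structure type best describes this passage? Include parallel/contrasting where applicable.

contrasting double period

Four phrases in two halves: the first half (measures 57-68) ends with an imperfect authentic cadence, the second (measures 69–80) with a perfect authentic cadence — a large antecedent–consequent pair, i.e. a double period.
Phrase 3 begins with different material from phrase 1, making it contrasting.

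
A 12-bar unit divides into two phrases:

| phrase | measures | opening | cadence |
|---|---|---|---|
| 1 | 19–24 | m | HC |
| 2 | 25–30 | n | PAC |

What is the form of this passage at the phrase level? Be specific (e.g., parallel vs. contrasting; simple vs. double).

Phrase 1 ends with a half cadence (weaker) and phrase 2 with a perfect authentic cadence (stronger): antecedent + consequent = a period.
The two phrases open with different material (m / n), so the period is contrasting.

contrasting period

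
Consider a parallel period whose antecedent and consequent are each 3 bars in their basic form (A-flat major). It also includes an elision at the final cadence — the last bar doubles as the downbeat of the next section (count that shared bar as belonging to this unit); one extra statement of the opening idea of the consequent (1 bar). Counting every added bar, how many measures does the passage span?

Basic parallel period: 3 + 3 = 6 bars.
6 (basic form) + 1 (extra statement) = 7.
The elision shares a bar with the next section but does not change this unit's count.

7 measures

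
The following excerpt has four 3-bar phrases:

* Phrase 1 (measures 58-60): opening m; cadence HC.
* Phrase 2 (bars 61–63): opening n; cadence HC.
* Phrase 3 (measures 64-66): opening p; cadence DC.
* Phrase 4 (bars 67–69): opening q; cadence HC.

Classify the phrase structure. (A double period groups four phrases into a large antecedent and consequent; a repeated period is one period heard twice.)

phrase group

Phrase 4 ends with a half cadence, no stronger than phrase 2's half cadence, so the four phrases do not form a double period; nor do phrases 3–4 duplicate 1–2, so it is not a repeated period. With no phrase reaching a conclusive cadence, the passage is a phrase group.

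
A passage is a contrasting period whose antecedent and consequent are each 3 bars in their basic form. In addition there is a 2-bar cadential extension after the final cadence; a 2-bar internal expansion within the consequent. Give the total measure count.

Basic contrasting period: 3 + 3 = 6 bars.
6 (basic form) + 2 (cadential extension) + 2 (internal expansion) = 10.

10 measures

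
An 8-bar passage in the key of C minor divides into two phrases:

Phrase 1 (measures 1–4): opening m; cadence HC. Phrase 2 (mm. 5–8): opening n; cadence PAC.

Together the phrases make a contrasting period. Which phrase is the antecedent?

phrase 1

The phrase ending with the weaker cadence (half cadence) is the antecedent; the one ending more conclusively (perfect authentic cadence) is the consequent. The antecedent is phrase 1.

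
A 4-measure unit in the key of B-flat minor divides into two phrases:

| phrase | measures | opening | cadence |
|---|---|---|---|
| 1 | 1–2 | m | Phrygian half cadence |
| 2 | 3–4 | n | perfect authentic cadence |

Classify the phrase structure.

contrasting period

Phrase 1 ends with a Phrygian half cadence (weaker) and phrase 2 with a perfect authentic cadence (stronger): antecedent + consequent = a period.
The two phrases open with different material (m / n), so the period is contrasting.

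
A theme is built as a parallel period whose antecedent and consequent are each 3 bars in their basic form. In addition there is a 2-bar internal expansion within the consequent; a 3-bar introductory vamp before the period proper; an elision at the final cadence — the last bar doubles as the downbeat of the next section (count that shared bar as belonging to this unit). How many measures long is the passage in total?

11 measures

Basic parallel period: 3 + 3 = 6 bars.
6 (basic form) + 2 (internal expansion) + 3 (introduction) = 11.
The elision shares a bar with the next section but does not change this unit's count.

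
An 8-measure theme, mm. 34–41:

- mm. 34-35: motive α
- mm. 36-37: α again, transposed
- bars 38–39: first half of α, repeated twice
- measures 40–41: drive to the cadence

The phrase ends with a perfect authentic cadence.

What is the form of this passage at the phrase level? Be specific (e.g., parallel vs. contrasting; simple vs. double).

Basic idea (measures 34-35) + its repetition (mm. 36-37) form the presentation; fragmentation and cadence (mm. 38-41) form the continuation — the 8-bar whole is a sentence.

sentence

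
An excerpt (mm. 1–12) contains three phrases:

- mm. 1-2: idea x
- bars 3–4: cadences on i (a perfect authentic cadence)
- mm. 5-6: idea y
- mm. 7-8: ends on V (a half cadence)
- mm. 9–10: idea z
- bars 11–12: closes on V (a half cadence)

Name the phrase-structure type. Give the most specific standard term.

phrase group

The final phrase closes with a half cadence, which is not stronger than the preceding half cadence; the 3 phrases lack an overall antecedent–consequent design and so form a phrase group.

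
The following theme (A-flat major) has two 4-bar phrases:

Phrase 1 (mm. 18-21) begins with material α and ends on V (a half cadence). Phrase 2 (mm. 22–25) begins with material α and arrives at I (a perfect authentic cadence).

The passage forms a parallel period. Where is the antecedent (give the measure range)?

The antecedent is the phrase ending with the weaker cadence (half cadence, phrase 1) and the consequent the one ending more conclusively (perfect authentic cadence, phrase 2); the antecedent is mm. 18–21.

measures 18–21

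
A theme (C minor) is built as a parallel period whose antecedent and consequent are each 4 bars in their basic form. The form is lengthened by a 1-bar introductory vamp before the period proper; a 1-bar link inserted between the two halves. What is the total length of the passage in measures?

10 measures

Basic parallel period: 4 + 4 = 8 bars.
8 (basic form) + 1 (introduction) + 1 (link) = 10.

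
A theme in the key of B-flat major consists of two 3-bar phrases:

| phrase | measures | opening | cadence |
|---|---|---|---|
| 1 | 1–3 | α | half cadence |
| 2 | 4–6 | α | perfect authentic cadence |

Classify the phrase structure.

Phrase 1 ends with a half cadence (weaker) and phrase 2 with a perfect authentic cadence (stronger): antecedent + consequent = a period.
The two phrases open with the same material (α / α), so the period is parallel.

parallel period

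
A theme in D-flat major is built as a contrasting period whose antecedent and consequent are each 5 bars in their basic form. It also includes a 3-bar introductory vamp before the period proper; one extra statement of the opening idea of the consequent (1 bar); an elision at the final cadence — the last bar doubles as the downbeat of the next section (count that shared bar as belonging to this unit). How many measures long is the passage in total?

14 measures

Basic contrasting period: 5 + 5 = 10 bars.
10 (basic form) + 3 (introduction) + 1 (extra statement) = 14.
The elision shares a bar with the next section but does not change this unit's count.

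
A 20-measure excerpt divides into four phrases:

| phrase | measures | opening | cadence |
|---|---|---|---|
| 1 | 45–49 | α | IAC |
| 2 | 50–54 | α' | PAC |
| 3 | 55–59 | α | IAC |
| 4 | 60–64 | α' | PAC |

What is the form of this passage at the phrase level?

repeated period

The cadence pattern IAC–PAC–IAC–PAC is weak–strong twice, and phrases 3–4 restate phrases 1–2: a period heard twice, not a double period (which would end weakly at phrase 2).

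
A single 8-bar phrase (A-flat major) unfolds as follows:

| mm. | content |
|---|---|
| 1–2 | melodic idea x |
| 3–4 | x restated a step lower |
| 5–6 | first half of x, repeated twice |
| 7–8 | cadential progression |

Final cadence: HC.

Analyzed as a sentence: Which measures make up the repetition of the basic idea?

The presentation of a sentence is the basic idea (bars 1–2) plus its repetition (measures 3–4); the repetition of the basic idea is therefore measures 3-4.

measures 3–4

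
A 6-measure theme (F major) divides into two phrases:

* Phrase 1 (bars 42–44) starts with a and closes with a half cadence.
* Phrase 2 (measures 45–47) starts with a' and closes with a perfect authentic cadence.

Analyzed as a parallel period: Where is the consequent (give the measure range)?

The antecedent is the phrase ending with the weaker cadence (half cadence, phrase 1) and the consequent the one ending more conclusively (perfect authentic cadence, phrase 2); the consequent is mm. 45–47.

measures 45–47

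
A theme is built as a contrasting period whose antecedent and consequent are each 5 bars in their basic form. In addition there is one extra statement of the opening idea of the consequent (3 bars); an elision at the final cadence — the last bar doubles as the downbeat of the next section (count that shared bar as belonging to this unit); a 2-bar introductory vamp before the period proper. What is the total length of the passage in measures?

Basic contrasting period: 5 + 5 = 10 bars.
10 (basic form) + 3 (extra statement) + 2 (introduction) = 15.
The elision shares a bar with the next section but does not change this unit's count.

15 measures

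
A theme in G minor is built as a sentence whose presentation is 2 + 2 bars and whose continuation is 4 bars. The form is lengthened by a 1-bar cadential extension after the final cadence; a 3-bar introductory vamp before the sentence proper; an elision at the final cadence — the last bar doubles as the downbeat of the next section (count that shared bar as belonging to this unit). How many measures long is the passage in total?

12 measures

Basic sentence: 2 + 2 + 4 = 8 bars.
8 (basic form) + 1 (cadential extension) + 3 (introduction) = 12.
The elision shares a bar with the next section but does not change this unit's count.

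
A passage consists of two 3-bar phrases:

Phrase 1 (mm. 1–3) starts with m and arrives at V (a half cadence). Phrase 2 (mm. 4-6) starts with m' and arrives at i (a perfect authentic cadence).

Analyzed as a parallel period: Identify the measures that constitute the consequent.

measures 4–6

The antecedent is the phrase ending with the weaker cadence (half cadence, phrase 1) and the consequent the one ending more conclusively (perfect authentic cadence, phrase 2); the consequent is mm. 4-6.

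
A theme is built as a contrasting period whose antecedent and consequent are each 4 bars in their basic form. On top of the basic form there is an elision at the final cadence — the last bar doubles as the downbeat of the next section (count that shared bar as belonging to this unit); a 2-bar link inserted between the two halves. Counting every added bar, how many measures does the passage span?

Basic contrasting period: 4 + 4 = 8 bars.
8 (basic form) + 2 (link) = 10.
The elision shares a bar with the next section but does not change this unit's count.

10 measures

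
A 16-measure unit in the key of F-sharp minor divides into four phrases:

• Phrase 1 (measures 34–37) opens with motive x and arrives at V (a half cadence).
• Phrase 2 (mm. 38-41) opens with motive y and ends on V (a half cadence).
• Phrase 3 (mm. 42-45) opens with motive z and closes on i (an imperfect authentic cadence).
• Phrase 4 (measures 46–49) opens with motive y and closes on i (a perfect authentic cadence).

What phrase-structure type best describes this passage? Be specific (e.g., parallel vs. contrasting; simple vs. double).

Four phrases in two halves: the first half (mm. 34–41) ends with a half cadence, the second (bars 42–49) with a perfect authentic cadence — a large antecedent–consequent pair, i.e. a double period.
Phrase 3 begins with different material from phrase 1, making it contrasting.

contrasting double period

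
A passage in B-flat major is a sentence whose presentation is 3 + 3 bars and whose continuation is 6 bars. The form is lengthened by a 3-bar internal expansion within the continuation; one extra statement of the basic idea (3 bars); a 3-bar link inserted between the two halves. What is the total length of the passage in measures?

Basic sentence: 3 + 3 + 6 = 12 bars.
12 (basic form) + 3 (internal expansion) + 3 (extra statement) + 3 (link) = 21.

21 measures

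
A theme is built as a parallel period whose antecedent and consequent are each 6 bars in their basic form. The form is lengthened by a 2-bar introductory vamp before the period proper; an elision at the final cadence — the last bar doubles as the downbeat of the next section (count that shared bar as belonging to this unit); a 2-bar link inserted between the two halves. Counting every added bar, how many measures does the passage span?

Basic parallel period: 6 + 6 = 12 bars.
12 (basic form) + 2 (introduction) + 2 (link) = 16.
The elision shares a bar with the next section but does not change this unit's count.

16 measures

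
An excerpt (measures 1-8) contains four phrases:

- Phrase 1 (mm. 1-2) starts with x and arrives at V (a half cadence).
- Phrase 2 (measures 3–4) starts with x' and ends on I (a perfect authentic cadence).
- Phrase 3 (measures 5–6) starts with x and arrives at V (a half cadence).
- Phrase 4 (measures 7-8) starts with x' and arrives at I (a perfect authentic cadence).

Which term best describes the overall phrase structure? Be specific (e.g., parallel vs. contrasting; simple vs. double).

repeated period

The cadence pattern HC–PAC–HC–PAC is weak–strong twice, and phrases 3–4 restate phrases 1–2: a period heard twice, not a double period (which would end weakly at phrase 2).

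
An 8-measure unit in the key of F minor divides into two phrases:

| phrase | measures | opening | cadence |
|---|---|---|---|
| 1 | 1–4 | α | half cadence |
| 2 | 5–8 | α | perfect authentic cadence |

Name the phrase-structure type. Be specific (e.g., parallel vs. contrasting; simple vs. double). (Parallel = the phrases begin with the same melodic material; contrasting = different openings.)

parallel period

Phrase 1 ends with a half cadence (weaker) and phrase 2 with a perfect authentic cadence (stronger): antecedent + consequent = a period.
The two phrases open with the same material (α / α), so the period is parallel.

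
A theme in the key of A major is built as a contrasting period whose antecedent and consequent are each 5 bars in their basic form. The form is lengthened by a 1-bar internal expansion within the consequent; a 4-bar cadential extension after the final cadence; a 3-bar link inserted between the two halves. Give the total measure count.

Basic contrasting period: 5 + 5 = 10 bars.
10 (basic form) + 1 (internal expansion) + 4 (cadential extension) + 3 (link) = 18.

18 measures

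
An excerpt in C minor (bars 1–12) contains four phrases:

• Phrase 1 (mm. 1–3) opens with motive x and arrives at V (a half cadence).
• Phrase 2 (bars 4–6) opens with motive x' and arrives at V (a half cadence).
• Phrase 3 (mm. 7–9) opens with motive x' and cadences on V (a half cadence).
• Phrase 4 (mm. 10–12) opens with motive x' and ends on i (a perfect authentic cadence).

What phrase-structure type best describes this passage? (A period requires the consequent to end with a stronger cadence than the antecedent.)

parallel double period

Four phrases in two halves: the first half (mm. 1–6) ends with a half cadence, the second (bars 7–12) with a perfect authentic cadence — a large antecedent–consequent pair, i.e. a double period.
Phrase 3 begins with the same material as phrase 1, making it parallel.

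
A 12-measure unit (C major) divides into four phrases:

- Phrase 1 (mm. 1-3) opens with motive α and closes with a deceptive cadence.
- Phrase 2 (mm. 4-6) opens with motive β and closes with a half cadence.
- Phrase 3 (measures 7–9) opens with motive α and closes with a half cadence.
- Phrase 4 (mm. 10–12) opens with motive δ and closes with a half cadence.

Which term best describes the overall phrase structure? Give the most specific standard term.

phrase group

Phrase 4 ends with a half cadence, no stronger than phrase 2's half cadence, so the four phrases do not form a double period; nor do phrases 3–4 duplicate 1–2, so it is not a repeated period. With no phrase reaching a conclusive cadence, the passage is a phrase group.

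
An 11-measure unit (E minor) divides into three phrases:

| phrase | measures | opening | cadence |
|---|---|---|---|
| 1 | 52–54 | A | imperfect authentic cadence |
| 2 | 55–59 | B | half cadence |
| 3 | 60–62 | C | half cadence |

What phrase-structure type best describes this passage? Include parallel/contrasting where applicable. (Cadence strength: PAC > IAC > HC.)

The final phrase closes with a half cadence, which is not stronger than the preceding half cadence; the 3 phrases lack an overall antecedent–consequent design and so form a phrase group.

phrase group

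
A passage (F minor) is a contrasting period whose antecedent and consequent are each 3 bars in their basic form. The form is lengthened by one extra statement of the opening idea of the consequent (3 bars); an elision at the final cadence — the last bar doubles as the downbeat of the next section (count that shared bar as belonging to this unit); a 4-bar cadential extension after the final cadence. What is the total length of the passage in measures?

13 measures

Basic contrasting period: 3 + 3 = 6 bars.
6 (basic form) + 3 (extra statement) + 4 (cadential extension) = 13.
The elision shares a bar with the next section but does not change this unit's count.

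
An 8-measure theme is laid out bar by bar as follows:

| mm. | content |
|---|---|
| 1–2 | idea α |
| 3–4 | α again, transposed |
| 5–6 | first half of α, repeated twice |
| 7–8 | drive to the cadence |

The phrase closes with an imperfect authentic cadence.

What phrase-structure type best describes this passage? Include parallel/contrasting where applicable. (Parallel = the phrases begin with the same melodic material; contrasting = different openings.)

Basic idea (measures 1–2) + its repetition (mm. 3-4) form the presentation; fragmentation and cadence (mm. 5–8) form the continuation — the 8-bar whole is a sentence.

sentence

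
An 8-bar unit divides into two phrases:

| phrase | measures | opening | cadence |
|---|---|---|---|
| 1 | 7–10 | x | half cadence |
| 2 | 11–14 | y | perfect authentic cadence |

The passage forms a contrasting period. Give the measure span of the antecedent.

measures 7–10

The phrase ending with the weaker cadence (half cadence) is the antecedent; the one ending more conclusively (perfect authentic cadence) is the consequent. The antecedent is measures 7–10.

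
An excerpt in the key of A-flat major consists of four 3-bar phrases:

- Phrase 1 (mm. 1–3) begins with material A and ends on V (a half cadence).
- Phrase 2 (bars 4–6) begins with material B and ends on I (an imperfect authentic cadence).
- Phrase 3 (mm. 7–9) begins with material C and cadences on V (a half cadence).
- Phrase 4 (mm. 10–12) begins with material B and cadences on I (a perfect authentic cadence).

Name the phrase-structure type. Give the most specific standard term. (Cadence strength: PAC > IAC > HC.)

contrasting double period

Four phrases in two halves: the first half (mm. 1–6) ends with an imperfect authentic cadence, the second (measures 7-12) with a perfect authentic cadence — a large antecedent–consequent pair, i.e. a double period.
Phrase 3 begins with different material from phrase 1, making it contrasting.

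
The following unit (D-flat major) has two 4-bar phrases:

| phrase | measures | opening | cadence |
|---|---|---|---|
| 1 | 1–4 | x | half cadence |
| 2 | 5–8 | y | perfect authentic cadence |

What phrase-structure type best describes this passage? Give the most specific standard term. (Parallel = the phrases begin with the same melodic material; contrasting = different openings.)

Phrase 1 ends with a half cadence (weaker) and phrase 2 with a perfect authentic cadence (stronger): antecedent + consequent = a period.
The two phrases open with different material (x / y), so the period is contrasting.

contrasting period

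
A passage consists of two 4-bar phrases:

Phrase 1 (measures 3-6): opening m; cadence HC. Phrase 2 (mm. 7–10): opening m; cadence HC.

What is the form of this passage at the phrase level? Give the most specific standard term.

repeated phrase

Both phrases have the same opening (m) and the same cadence (half cadence): the second is a restatement, not a consequent, so this is a repeated phrase rather than a period.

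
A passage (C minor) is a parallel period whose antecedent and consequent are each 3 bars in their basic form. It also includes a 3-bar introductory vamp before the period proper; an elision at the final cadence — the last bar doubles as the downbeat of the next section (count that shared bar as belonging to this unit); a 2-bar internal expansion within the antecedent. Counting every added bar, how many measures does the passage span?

11 measures

Basic parallel period: 3 + 3 = 6 bars.
6 (basic form) + 3 (introduction) + 2 (internal expansion) = 11.
The elision shares a bar with the next section but does not change this unit's count.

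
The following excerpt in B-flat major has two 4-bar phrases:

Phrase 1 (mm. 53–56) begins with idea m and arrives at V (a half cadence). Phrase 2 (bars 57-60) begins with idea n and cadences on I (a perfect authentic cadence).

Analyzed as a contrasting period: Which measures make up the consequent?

The antecedent is the phrase ending with the weaker cadence (half cadence, phrase 1) and the consequent the one ending more conclusively (perfect authentic cadence, phrase 2); the consequent is mm. 57-60.

measures 57–60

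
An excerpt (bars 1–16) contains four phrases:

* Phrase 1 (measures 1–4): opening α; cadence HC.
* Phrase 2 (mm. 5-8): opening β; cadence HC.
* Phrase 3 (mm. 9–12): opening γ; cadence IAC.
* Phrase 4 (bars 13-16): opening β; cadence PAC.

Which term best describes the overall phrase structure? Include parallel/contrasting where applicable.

Four phrases in two halves: the first half (bars 1–8) ends with a half cadence, the second (mm. 9–16) with a perfect authentic cadence — a large antecedent–consequent pair, i.e. a double period.
Phrase 3 begins with different material from phrase 1, making it contrasting.

contrasting double period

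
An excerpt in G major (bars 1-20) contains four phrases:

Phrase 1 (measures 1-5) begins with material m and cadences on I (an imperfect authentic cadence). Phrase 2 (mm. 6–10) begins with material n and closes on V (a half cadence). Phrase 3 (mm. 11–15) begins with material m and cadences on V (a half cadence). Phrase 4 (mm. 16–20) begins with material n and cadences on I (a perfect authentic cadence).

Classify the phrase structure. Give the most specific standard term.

parallel double period

Four phrases in two halves: the first half (mm. 1–10) ends with a half cadence, the second (mm. 11–20) with a perfect authentic cadence — a large antecedent–consequent pair, i.e. a double period.
Phrase 3 begins with the same material as phrase 1, making it parallel.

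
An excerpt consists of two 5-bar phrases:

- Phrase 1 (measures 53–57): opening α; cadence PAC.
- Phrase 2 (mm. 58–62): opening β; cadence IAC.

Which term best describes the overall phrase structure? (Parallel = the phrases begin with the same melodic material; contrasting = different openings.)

phrase group

The second phrase closes with an imperfect authentic cadence, which is not stronger than the first phrase's perfect authentic cadence; without a weak→strong cadential pair there is no antecedent–consequent relationship, so this is a phrase group rather than a period.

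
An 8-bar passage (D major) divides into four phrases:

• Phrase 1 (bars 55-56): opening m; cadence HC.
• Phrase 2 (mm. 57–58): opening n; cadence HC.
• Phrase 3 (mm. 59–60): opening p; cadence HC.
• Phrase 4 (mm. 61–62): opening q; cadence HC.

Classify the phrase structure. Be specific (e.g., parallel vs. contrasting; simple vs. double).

Phrase 4 ends with a half cadence, no stronger than phrase 2's half cadence, so the four phrases do not form a double period; nor do phrases 3–4 duplicate 1–2, so it is not a repeated period. With no phrase reaching a conclusive cadence, the passage is a phrase group.

phrase group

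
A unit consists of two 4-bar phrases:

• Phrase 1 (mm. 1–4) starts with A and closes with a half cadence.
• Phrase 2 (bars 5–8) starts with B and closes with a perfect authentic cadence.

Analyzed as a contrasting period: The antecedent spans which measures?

measures 1–4

The antecedent is the phrase ending with the weaker cadence (half cadence, phrase 1) and the consequent the one ending more conclusively (perfect authentic cadence, phrase 2); the antecedent is mm. 1-4.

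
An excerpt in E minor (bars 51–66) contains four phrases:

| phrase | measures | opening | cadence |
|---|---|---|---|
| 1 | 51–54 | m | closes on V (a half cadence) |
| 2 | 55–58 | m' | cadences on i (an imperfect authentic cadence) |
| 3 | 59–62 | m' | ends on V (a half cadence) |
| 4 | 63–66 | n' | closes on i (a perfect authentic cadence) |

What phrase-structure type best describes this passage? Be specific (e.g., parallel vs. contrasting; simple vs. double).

parallel double period

Four phrases in two halves: the first half (mm. 51-58) ends with an imperfect authentic cadence, the second (mm. 59–66) with a perfect authentic cadence — a large antecedent–consequent pair, i.e. a double period.
Phrase 3 begins with the same material as phrase 1, making it parallel.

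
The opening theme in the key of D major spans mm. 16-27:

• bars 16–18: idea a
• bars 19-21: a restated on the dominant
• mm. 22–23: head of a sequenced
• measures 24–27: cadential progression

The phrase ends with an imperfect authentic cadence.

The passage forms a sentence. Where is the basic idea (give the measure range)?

The presentation of a sentence is the basic idea (bars 16–18) plus its repetition (bars 19–21); the basic idea is therefore mm. 16–18.

measures 16–18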